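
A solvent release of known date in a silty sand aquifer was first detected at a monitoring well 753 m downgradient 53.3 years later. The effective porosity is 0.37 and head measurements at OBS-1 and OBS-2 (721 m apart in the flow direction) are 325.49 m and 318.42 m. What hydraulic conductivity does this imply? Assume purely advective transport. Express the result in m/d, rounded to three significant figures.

1.46 m/d

Hydraulic gradient i = (325.49 − 318.42) / 721 = 7.07 / 721 = 0.009806
t = 53.3 years = 19450 d
v = L / t = 753 / 19450 = 0.03871 m/d
K = v · n / i = 0.03871 × 0.37 / 0.009806 = 1.46 m/d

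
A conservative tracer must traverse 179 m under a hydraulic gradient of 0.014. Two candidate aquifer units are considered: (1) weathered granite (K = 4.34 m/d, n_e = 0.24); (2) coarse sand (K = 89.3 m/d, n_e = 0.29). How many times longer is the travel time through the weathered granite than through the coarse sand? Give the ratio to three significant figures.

Unit 1 (weathered granite): v = 4.34×0.014/0.24 = 0.2532 m/d, t = 179/0.2532 = 707.0 d
Unit 2 (coarse sand): v = 89.3×0.014/0.29 = 4.311 m/d, t = 179/4.311 = 41.52 d
t(weathered granite) / t(coarse sand) = 707.0/41.52 = 17.0

17.0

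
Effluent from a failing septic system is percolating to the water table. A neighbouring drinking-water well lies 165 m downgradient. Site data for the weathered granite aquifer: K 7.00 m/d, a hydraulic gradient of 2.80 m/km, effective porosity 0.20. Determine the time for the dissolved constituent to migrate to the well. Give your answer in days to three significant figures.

Darcy flux q = K·i = 7.00 × 0.0028 = 0.01960 m/d
Average linear velocity = 0.01960 / 0.20 = 0.09800 m/d
t = L / v = 165 / 0.09800 = 1684 d

1680 days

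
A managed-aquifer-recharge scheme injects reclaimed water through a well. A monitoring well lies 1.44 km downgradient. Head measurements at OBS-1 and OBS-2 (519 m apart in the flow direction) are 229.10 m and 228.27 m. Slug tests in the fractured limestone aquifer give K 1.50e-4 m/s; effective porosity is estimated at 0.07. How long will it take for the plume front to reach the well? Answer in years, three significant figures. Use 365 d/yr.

Hydraulic gradient i = (229.10 − 228.27) / 519 = 0.83 / 519 = 0.001599
K = 1.50e-4 m/s × 86400 s/d = 12.96 m/d
q = Ki = 12.96 × 0.001599 = 0.02073 m/d
Seepage velocity v = q / n = 0.02073 / 0.07 = 0.2961 m/d
L = 1.44 km = 1440 m
t = L / v = 1440 / 0.2961 = 4863 d
   = 4863 / 365 = 13.3 yr

13.3 years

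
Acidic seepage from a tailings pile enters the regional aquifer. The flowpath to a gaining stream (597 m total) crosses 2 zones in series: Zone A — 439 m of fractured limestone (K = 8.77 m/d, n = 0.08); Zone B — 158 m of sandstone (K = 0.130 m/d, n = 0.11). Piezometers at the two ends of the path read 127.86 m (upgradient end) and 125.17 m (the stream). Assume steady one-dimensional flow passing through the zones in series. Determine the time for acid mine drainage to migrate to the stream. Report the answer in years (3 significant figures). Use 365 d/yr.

Total head drop ΔH = 127.86 − 125.17 = 2.69 m
Continuity: the same q passes through each zone, so ΔH = q·Σ(L_j/K_j) — the zones act as resistances in series.
Σ(L/K) = 439/8.77 + 158/0.130 = 50.06 + 1215 = 1265 d
q = ΔH / Σ(L/K) = 2.69 / 1265 = 0.002126 m/d (same in every zone)
Zone A: v = q/n = 0.002126/0.08 = 0.02657 m/d → t_A = 439/0.02657 = 16520 d
Zone B: v = q/n = 0.002126/0.11 = 0.01932 m/d → t_B = 158/0.01932 = 8176 d
Total t = 16520 + 8176 = 24700 d
   = 24700 / 365 = 67.7 yr

67.7 years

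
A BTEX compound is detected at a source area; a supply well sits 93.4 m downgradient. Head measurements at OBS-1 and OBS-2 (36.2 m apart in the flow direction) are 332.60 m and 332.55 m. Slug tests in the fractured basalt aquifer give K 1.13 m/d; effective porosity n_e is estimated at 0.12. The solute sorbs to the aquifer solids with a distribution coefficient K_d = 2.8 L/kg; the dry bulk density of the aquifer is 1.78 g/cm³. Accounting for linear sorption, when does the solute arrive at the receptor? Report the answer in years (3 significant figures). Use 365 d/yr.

837 years

Hydraulic gradient i = (332.60 − 332.55) / 36.2 = 0.05 / 36.2 = 0.001381
Darcy flux q = K·i = 1.13 × 0.001381 = 0.001561 m/d
Seepage velocity v = q / n = 0.001561 / 0.12 = 0.01301 m/d
Retardation R = 1 + ρ_b·K_d/n = 1 + 1.78×2.8/0.12 = 42.53
Contaminant velocity v_c = v/R = 0.01301/42.53 = 3.058e-4 m/d
t = L/v_c = 93.4/3.058e-4 = 305400 d
   = 305400/365 = 837 yr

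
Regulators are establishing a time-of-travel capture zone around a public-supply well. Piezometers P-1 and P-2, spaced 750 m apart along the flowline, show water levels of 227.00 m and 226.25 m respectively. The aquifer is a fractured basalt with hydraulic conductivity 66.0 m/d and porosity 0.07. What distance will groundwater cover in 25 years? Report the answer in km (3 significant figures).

Hydraulic gradient i = (227.00 − 226.25) / 750 = 0.75 / 750 = 0.001000
Specific discharge q = 66.0 × 0.001000 = 0.06600 m/d
v = Ki/n = 66.0·0.001000/0.07 = 0.9429 m/d
T = 25 yr × 365 = 9125 d
L = v × T = 0.9429 × 9125 = 8604 m
   = 8.60 km

8.60 km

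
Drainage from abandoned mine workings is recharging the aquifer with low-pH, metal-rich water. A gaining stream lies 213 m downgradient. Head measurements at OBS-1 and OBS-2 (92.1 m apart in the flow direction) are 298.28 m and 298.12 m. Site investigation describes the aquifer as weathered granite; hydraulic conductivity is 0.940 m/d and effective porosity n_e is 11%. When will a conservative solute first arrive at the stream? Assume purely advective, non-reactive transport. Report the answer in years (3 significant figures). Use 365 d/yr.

39.3 years

Hydraulic gradient i = (298.28 − 298.12) / 92.1 = 0.16 / 92.1 = 0.001737
q = Ki = 0.940 × 0.001737 = 0.001633 m/d
Seepage velocity v = q / n = 0.001633 / 0.11 = 0.01485 m/d
t = L / v = 213 / 0.01485 = 14350 d
   = 14350 / 365 = 39.3 yr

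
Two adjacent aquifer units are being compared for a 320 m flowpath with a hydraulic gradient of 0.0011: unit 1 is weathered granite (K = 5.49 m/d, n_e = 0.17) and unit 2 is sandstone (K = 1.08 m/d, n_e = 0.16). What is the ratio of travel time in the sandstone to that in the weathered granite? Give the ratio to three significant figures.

4.78

Unit 1 (weathered granite): v = 5.49×0.0011/0.17 = 0.03552 m/d, t = 320/0.03552 = 9008 d
Unit 2 (sandstone): v = 1.08×0.0011/0.16 = 0.007425 m/d, t = 320/0.007425 = 43100 d
t(sandstone) / t(weathered granite) = 43100/9008 = 4.78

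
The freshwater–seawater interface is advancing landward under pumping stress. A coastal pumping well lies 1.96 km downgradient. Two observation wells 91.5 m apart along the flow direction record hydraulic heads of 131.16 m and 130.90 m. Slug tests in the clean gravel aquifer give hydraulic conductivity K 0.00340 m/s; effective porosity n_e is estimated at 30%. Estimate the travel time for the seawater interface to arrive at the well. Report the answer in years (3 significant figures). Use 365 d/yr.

1.93 years

Hydraulic gradient i = (131.16 − 130.90) / 91.5 = 0.26 / 91.5 = 0.002842
K = 0.00340 m/s × 86400 s/d = 293.8 m/d
Darcy flux q = K·i = 293.8 × 0.002842 = 0.8347 m/d
Average linear velocity = 0.8347 / 0.30 = 2.782 m/d
L = 1.96 km = 1960 m
t = L / v = 1960 / 2.782 = 704.4 d
   = 704.4 / 365 = 1.93 yr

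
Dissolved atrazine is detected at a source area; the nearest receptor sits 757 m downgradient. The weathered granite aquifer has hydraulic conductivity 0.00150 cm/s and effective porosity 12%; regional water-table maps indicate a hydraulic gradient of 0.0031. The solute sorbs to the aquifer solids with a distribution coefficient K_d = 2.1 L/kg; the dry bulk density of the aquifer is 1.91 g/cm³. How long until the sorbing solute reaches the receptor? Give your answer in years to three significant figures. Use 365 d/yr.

2130 years

K = 0.00150 cm/s × 864 = 1.296 m/d
q = Ki = 1.296 × 0.0031 = 0.004018 m/d
v_s = q/n_e = 0.004018/0.12 = 0.03348 m/d
Retardation R = 1 + ρ_b·K_d/n = 1 + 1.91×2.1/0.12 = 34.43
Contaminant velocity v_c = v/R = 0.03348/34.43 = 9.725e-4 m/d
t = L/v_c = 757/9.725e-4 = 778400 d
   = 778400/365 = 2130 yr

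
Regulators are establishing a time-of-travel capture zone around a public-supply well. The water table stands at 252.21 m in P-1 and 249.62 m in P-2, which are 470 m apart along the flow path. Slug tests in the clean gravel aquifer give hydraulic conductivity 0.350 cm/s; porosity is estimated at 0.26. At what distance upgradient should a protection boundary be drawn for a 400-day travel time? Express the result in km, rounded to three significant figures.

2.56 km

Hydraulic gradient i = (252.21 − 249.62) / 470 = 2.59 / 470 = 0.005511
K = 0.350 cm/s × 864 = 302.4 m/d
Darcy flux q = K·i = 302.4 × 0.005511 = 1.666 m/d
Average linear velocity = 1.666 / 0.26 = 6.409 m/d
L = v × T = 6.409 × 400 = 2564 m
   = 2.56 km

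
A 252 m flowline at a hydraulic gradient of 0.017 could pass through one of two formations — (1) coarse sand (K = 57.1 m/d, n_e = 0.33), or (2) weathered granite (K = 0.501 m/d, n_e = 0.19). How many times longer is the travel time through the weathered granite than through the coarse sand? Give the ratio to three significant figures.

65.6

Unit 1 (coarse sand): v = 57.1×0.017/0.33 = 2.942 m/d, t = 252/2.942 = 85.67 d
Unit 2 (weathered granite): v = 0.501×0.017/0.19 = 0.04483 m/d, t = 252/0.04483 = 5622 d
t(weathered granite) / t(coarse sand) = 5622/85.67 = 65.6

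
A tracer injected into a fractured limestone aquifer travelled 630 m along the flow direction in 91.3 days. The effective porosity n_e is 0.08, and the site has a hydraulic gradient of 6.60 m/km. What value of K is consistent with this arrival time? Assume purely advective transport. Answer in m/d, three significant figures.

v = L / t = 630 / 91.3 = 6.900 m/d
K = v · n / i = 6.900 × 0.08 / 0.0066 = 83.6 m/d

83.6 m/d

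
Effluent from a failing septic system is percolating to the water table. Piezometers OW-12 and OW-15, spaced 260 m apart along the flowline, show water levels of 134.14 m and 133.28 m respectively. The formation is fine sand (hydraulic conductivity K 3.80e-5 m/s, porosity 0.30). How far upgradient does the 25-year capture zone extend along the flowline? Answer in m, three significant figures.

Hydraulic gradient i = (134.14 − 133.28) / 260 = 0.86 / 260 = 0.003308
K = 3.80e-5 m/s × 86400 s/d = 3.283 m/d
Darcy flux q = K·i = 3.283 × 0.003308 = 0.01086 m/d
Average linear velocity = 0.01086 / 0.30 = 0.03620 m/d
T = 25 yr × 365 = 9125 d
L = v × T = 0.03620 × 9125 = 330.3 m

330 m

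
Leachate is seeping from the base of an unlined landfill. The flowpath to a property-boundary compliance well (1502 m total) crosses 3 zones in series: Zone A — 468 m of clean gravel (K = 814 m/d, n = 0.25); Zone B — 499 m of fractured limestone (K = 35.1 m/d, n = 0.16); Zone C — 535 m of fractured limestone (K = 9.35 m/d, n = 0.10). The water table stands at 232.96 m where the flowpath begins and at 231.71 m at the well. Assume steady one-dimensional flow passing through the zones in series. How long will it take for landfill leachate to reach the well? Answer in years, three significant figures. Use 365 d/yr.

39.5 years

Total head drop ΔH = 232.96 − 231.71 = 1.25 m
Continuity: the same q passes through each zone, so ΔH = q·Σ(L_j/K_j) — the zones act as resistances in series.
Σ(L/K) = 468/814 + 499/35.1 + 535/9.35 = 0.5749 + 14.22 + 57.22 = 72.01 d
q = ΔH / Σ(L/K) = 1.25 / 72.01 = 0.01736 m/d (same in every zone)
Zone A: v = q/n = 0.01736/0.25 = 0.06943 m/d → t_A = 468/0.06943 = 6740 d
Zone B: v = q/n = 0.01736/0.16 = 0.1085 m/d → t_B = 499/0.1085 = 4599 d
Zone C: v = q/n = 0.01736/0.10 = 0.1736 m/d → t_C = 535/0.1736 = 3082 d
Total t = 6740 + 4599 + 3082 = 14420 d
   = 14420 / 365 = 39.5 yr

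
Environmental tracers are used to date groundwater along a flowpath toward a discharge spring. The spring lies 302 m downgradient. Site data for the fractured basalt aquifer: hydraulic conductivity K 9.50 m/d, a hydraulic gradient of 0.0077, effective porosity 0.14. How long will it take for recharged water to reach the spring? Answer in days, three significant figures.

Specific discharge q = 9.50 × 0.0077 = 0.07315 m/d
Average linear velocity = 0.07315 / 0.14 = 0.5225 m/d
t = L / v = 302 / 0.5225 = 578.0 d

578 days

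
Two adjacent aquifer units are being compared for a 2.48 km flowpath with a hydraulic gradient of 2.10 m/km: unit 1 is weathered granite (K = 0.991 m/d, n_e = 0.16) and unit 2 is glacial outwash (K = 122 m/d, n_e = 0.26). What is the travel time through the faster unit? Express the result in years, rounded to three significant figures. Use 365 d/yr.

6.90 years

Unit 1 (weathered granite): v = 0.991×0.0021/0.16 = 0.01301 m/d, t = 2480/0.01301 = 190700 d
Unit 2 (glacial outwash): v = 122×0.0021/0.26 = 0.9854 m/d, t = 2480/0.9854 = 2517 d
Faster: 2517 d / 365 = 6.90 yr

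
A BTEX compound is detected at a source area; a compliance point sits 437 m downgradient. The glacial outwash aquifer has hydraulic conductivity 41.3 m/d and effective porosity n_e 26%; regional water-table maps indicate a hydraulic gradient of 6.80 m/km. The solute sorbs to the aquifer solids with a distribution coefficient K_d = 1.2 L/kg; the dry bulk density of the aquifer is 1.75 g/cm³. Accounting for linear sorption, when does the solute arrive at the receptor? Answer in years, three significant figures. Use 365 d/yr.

Specific discharge q = 41.3 × 0.0068 = 0.2808 m/d
Seepage velocity v = q / n = 0.2808 / 0.26 = 1.080 m/d
Retardation R = 1 + ρ_b·K_d/n = 1 + 1.75×1.2/0.26 = 9.077
Contaminant velocity v_c = v/R = 1.080/9.077 = 0.1190 m/d
t = L/v_c = 437/0.1190 = 3672 d
   = 3672/365 = 10.1 yr

10.1 years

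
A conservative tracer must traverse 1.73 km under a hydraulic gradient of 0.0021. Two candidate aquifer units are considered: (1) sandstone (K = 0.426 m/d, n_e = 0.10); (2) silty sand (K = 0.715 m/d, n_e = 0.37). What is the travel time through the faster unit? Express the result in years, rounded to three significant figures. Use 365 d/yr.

530 years

Unit 1 (sandstone): v = 0.426×0.0021/0.10 = 0.008946 m/d, t = 1730/0.008946 = 193400 d
Unit 2 (silty sand): v = 0.715×0.0021/0.37 = 0.004058 m/d, t = 1730/0.004058 = 426300 d
Faster: 193400 d / 365 = 530 yr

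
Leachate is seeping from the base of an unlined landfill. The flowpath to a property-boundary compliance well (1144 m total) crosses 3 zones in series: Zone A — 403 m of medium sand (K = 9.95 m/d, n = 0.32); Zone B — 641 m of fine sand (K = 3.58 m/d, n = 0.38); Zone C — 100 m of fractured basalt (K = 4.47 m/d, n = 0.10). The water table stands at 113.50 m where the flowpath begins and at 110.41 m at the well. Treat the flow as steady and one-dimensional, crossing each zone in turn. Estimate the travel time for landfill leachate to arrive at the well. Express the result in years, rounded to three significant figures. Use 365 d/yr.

Total head drop ΔH = 113.50 − 110.41 = 3.09 m
Continuity: the same q passes through each zone, so ΔH = q·Σ(L_j/K_j) — the zones act as resistances in series.
Σ(L/K) = 403/9.95 + 641/3.58 + 100/4.47 = 40.50 + 179.1 + 22.37 = 241.9 d
q = ΔH / Σ(L/K) = 3.09 / 241.9 = 0.01277 m/d (same in every zone)
Zone A: v = q/n = 0.01277/0.32 = 0.03991 m/d → t_A = 403/0.03991 = 10100 d
Zone B: v = q/n = 0.01277/0.38 = 0.03361 m/d → t_B = 641/0.03361 = 19070 d
Zone C: v = q/n = 0.01277/0.10 = 0.1277 m/d → t_C = 100/0.1277 = 782.9 d
Total t = 10100 + 19070 + 782.9 = 29950 d
   = 29950 / 365 = 82.1 yr

82.1 years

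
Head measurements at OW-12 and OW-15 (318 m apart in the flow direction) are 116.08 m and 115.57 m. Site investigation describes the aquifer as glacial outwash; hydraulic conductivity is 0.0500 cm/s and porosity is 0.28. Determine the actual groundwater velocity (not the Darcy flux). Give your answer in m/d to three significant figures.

0.247 m/d

Hydraulic gradient i = (116.08 − 115.57) / 318 = 0.51 / 318 = 0.001604
K = 0.0500 cm/s × 864 = 43.20 m/d
Specific discharge q = 43.20 × 0.001604 = 0.06928 m/d
v_s = q/n_e = 0.06928/0.28 = 0.2474 m/d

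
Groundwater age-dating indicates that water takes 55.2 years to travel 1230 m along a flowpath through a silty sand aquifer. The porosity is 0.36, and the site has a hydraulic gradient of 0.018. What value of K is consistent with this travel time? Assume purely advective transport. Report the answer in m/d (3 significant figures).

t = 55.2 years = 20150 d
v = L / t = 1230 / 20150 = 0.06105 m/d
K = v · n / i = 0.06105 × 0.36 / 0.018 = 1.22 m/d

1.22 m/d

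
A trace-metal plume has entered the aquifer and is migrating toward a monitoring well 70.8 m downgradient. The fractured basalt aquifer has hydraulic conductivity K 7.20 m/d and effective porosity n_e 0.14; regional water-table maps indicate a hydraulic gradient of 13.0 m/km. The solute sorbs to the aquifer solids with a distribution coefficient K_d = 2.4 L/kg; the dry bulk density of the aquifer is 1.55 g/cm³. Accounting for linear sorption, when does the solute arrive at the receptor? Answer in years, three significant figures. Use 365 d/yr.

Darcy flux q = K·i = 7.20 × 0.013 = 0.09360 m/d
Average linear velocity = 0.09360 / 0.14 = 0.6686 m/d
Retardation R = 1 + ρ_b·K_d/n = 1 + 1.55×2.4/0.14 = 27.57
Contaminant velocity v_c = v/R = 0.6686/27.57 = 0.02425 m/d
t = L/v_c = 70.8/0.02425 = 2920 d
   = 2920/365 = 8.00 yr

8.00 years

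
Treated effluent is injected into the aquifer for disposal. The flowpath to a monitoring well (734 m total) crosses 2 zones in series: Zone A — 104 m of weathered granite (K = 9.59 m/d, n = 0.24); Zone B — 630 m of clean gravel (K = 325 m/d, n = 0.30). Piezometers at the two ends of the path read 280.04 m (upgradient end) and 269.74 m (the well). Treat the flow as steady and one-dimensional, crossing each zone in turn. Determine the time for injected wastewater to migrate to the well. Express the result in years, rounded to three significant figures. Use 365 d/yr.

Total head drop ΔH = 280.04 − 269.74 = 10.30 m
Steady 1-D flow in series ⇒ the Darcy flux q is identical in every zone and the zone head losses add (resistances L/K in series).
Σ(L/K) = 104/9.59 + 630/325 = 10.84 + 1.938 = 12.78 d
q = ΔH / Σ(L/K) = 10.30 / 12.78 = 0.8058 m/d (same in every zone)
Zone A: v = q/n = 0.8058/0.24 = 3.357 m/d → t_A = 104/3.357 = 30.98 d
Zone B: v = q/n = 0.8058/0.30 = 2.686 m/d → t_B = 630/2.686 = 234.6 d
Total t = 30.98 + 234.6 = 265.5 d
   = 265.5 / 365 = 0.728 yr

0.728 years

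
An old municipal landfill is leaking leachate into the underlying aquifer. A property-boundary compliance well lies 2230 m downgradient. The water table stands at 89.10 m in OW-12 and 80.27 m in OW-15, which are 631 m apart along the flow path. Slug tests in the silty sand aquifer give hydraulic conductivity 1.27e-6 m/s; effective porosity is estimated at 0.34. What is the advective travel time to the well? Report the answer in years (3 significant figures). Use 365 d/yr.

Hydraulic gradient i = (89.10 − 80.27) / 631 = 8.83 / 631 = 0.01399
K = 1.27e-6 m/s × 86400 s/d = 0.1097 m/d
Darcy flux q = K·i = 0.1097 × 0.01399 = 0.001535 m/d
v = Ki/n = 0.1097·0.01399/0.34 = 0.004516 m/d
t = L / v = 2230 / 0.004516 = 493800 d
   = 493800 / 365 = 1350 yr

1350 years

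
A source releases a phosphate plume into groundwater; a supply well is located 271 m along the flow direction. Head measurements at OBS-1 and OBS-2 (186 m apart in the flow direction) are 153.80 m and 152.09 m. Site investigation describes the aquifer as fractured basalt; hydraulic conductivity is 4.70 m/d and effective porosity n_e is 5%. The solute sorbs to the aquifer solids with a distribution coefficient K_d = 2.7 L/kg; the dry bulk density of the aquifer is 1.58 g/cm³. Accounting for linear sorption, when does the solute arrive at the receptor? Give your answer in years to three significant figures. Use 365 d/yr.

74.2 years

Hydraulic gradient i = (153.80 − 152.09) / 186 = 1.71 / 186 = 0.009194
Specific discharge q = 4.70 × 0.009194 = 0.04321 m/d
v_s = q/n_e = 0.04321/0.05 = 0.8642 m/d
Retardation R = 1 + ρ_b·K_d/n = 1 + 1.58×2.7/0.05 = 86.32
Contaminant velocity v_c = v/R = 0.8642/86.32 = 0.01001 m/d
t = L/v_c = 271/0.01001 = 27070 d
   = 27070/365 = 74.2 yr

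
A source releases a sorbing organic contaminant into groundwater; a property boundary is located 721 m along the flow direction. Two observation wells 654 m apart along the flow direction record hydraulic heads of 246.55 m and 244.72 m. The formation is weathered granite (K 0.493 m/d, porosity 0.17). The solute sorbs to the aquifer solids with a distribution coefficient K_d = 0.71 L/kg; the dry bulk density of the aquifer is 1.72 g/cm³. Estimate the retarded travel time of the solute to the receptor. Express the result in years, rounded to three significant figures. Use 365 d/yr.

Hydraulic gradient i = (246.55 − 244.72) / 654 = 1.83 / 654 = 0.002798
Specific discharge q = 0.493 × 0.002798 = 0.001379 m/d
v_s = q/n_e = 0.001379/0.17 = 0.008115 m/d
Retardation R = 1 + ρ_b·K_d/n = 1 + 1.72×0.71/0.17 = 8.184
Contaminant velocity v_c = v/R = 0.008115/8.184 = 9.916e-4 m/d
t = L/v_c = 721/9.916e-4 = 727100 d
   = 727100/365 = 1990 yr

1990 years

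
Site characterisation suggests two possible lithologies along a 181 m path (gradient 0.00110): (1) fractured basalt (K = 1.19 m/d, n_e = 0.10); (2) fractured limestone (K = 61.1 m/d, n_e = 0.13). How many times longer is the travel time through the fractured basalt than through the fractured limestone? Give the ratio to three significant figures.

Unit 1 (fractured basalt): v = 1.19×0.0011/0.10 = 0.01309 m/d, t = 181/0.01309 = 13830 d
Unit 2 (fractured limestone): v = 61.1×0.0011/0.13 = 0.5170 m/d, t = 181/0.5170 = 350.1 d
t(fractured basalt) / t(fractured limestone) = 13830/350.1 = 39.5

39.5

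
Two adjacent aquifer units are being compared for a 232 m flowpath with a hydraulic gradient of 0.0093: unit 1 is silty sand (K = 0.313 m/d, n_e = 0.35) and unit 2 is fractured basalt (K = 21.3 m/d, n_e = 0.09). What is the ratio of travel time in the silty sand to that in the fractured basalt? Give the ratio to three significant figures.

Unit 1 (silty sand): v = 0.313×0.0093/0.35 = 0.008317 m/d, t = 232/0.008317 = 27900 d
Unit 2 (fractured basalt): v = 21.3×0.0093/0.09 = 2.201 m/d, t = 232/2.201 = 105.4 d
t(silty sand) / t(fractured basalt) = 27900/105.4 = 265

265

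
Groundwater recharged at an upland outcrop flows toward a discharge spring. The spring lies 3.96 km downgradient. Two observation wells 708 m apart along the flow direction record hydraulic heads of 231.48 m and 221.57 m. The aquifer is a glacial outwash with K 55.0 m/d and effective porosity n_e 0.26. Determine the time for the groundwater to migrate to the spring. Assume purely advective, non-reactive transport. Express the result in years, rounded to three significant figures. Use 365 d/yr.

3.66 years

Hydraulic gradient i = (231.48 − 221.57) / 708 = 9.91 / 708 = 0.01400
Darcy flux q = K·i = 55.0 × 0.01400 = 0.7698 m/d
Average linear velocity = 0.7698 / 0.26 = 2.961 m/d
L = 3.96 km = 3960 m
t = L / v = 3960 / 2.961 = 1337 d
   = 1337 / 365 = 3.66 yr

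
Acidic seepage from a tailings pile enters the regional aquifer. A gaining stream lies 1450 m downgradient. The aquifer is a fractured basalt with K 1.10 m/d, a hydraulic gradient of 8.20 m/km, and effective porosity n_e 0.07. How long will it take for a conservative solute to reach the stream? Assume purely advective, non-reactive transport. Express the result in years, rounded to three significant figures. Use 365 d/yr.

Specific discharge q = 1.10 × 0.0082 = 0.009020 m/d
v_s = q/n_e = 0.009020/0.07 = 0.1289 m/d
t = L / v = 1450 / 0.1289 = 11250 d
   = 11250 / 365 = 30.8 yr

30.8 years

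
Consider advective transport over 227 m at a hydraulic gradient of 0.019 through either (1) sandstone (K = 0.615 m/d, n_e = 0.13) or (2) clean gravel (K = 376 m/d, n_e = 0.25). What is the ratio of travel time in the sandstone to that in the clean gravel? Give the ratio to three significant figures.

318

Unit 1 (sandstone): v = 0.615×0.019/0.13 = 0.08988 m/d, t = 227/0.08988 = 2525 d
Unit 2 (clean gravel): v = 376×0.019/0.25 = 28.58 m/d, t = 227/28.58 = 7.944 d
t(sandstone) / t(clean gravel) = 2525/7.944 = 318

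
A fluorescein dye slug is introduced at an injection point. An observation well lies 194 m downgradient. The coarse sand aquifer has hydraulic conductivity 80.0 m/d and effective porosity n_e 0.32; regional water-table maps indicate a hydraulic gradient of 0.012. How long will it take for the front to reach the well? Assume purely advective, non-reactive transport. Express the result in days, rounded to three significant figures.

64.7 days

q = Ki = 80.0 × 0.012 = 0.9600 m/d
v_s = q/n_e = 0.9600/0.32 = 3.000 m/d
t = L / v = 194 / 3.000 = 64.67 d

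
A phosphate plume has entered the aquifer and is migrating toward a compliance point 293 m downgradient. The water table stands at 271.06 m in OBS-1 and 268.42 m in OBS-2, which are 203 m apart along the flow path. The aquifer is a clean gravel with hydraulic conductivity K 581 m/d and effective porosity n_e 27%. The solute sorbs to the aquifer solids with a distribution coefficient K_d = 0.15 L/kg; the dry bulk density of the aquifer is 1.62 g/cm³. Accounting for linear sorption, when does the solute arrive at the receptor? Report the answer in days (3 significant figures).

Hydraulic gradient i = (271.06 − 268.42) / 203 = 2.64 / 203 = 0.01300
q = Ki = 581 × 0.01300 = 7.556 m/d
Average linear velocity = 7.556 / 0.27 = 27.98 m/d
Retardation R = 1 + ρ_b·K_d/n = 1 + 1.62×0.15/0.27 = 1.900
Contaminant velocity v_c = v/R = 27.98/1.900 = 14.73 m/d
t = L/v_c = 293/14.73 = 19.89 d

19.9 days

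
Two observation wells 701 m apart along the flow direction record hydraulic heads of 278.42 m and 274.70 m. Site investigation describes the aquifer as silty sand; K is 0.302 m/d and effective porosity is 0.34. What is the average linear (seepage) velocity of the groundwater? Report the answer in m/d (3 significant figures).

0.00471 m/d

Hydraulic gradient i = (278.42 − 274.70) / 701 = 3.72 / 701 = 0.005307
Specific discharge q = 0.302 × 0.005307 = 0.001603 m/d
v_s = q/n_e = 0.001603/0.34 = 0.004714 m/d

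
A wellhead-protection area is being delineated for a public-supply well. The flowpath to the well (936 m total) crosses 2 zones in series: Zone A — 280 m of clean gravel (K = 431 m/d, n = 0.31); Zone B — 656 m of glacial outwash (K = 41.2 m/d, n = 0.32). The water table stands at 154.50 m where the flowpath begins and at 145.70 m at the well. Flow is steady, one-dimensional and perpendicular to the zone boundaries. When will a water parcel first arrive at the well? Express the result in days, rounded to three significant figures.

Total head drop ΔH = 154.50 − 145.70 = 8.80 m
Steady 1-D flow in series ⇒ the Darcy flux q is identical in every zone and the zone head losses add (resistances L/K in series).
Σ(L/K) = 280/431 + 656/41.2 = 0.6497 + 15.92 = 16.57 d
q = ΔH / Σ(L/K) = 8.80 / 16.57 = 0.5310 m/d (same in every zone)
Zone A: v = q/n = 0.5310/0.31 = 1.713 m/d → t_A = 280/1.713 = 163.5 d
Zone B: v = q/n = 0.5310/0.32 = 1.659 m/d → t_B = 656/1.659 = 395.3 d
Total t = 163.5 + 395.3 = 558.8 d

559 days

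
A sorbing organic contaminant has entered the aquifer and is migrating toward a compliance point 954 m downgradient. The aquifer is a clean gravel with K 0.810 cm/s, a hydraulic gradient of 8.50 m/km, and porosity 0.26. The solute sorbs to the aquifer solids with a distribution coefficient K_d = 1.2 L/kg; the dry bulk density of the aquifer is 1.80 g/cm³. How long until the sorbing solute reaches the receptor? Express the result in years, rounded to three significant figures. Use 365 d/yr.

K = 0.810 cm/s × 864 = 699.8 m/d
Specific discharge q = 699.8 × 0.0085 = 5.949 m/d
v = Ki/n = 699.8·0.0085/0.26 = 22.88 m/d
Retardation R = 1 + ρ_b·K_d/n = 1 + 1.80×1.2/0.26 = 9.308
Contaminant velocity v_c = v/R = 22.88/9.308 = 2.458 m/d
t = L/v_c = 954/2.458 = 388.1 d
   = 388.1/365 = 1.06 yr

1.06 years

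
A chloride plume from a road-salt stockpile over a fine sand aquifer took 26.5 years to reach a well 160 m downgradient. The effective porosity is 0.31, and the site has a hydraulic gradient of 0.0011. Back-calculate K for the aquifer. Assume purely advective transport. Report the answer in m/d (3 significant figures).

t = 26.5 years = 9673 d
v = L / t = 160 / 9673 = 0.01654 m/d
K = v · n / i = 0.01654 × 0.31 / 0.0011 = 4.66 m/d

4.66 m/d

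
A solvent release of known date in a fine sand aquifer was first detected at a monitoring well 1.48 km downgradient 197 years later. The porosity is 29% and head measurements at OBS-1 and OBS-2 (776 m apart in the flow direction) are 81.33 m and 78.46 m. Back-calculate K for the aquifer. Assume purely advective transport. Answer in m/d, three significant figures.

Hydraulic gradient i = (81.33 − 78.46) / 776 = 2.87 / 776 = 0.003698
t = 197 years = 71910 d
L = 1.48 km = 1480 m
v = L / t = 1480 / 71910 = 0.02058 m/d
K = v · n / i = 0.02058 × 0.29 / 0.003698 = 1.61 m/d

1.61 m/d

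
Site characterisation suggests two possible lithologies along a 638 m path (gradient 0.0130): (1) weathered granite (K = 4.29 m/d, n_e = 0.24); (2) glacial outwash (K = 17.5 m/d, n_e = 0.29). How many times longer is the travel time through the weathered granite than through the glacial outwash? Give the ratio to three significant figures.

3.38

Unit 1 (weathered granite): v = 4.29×0.013/0.24 = 0.2324 m/d, t = 638/0.2324 = 2746 d
Unit 2 (glacial outwash): v = 17.5×0.013/0.29 = 0.7845 m/d, t = 638/0.7845 = 813.3 d
t(weathered granite) / t(glacial outwash) = 2746/813.3 = 3.38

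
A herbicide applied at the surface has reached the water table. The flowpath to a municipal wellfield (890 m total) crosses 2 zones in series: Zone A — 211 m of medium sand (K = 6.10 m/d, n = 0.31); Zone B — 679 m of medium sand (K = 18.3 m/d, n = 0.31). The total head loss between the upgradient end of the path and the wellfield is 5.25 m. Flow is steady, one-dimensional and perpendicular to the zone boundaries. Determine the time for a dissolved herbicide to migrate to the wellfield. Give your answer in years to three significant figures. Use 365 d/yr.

Continuity: the same q passes through each zone, so ΔH = q·Σ(L_j/K_j) — the zones act as resistances in series.
Σ(L/K) = 211/6.10 + 679/18.3 = 34.59 + 37.10 = 71.69 d
q = ΔH / Σ(L/K) = 5.25 / 71.69 = 0.07323 m/d (same in every zone)
Zone A: v = q/n = 0.07323/0.31 = 0.2362 m/d → t_A = 211/0.2362 = 893.2 d
Zone B: v = q/n = 0.07323/0.31 = 0.2362 m/d → t_B = 679/0.2362 = 2874 d
Total t = 893.2 + 2874 = 3768 d
   = 3768 / 365 = 10.3 yr

10.3 years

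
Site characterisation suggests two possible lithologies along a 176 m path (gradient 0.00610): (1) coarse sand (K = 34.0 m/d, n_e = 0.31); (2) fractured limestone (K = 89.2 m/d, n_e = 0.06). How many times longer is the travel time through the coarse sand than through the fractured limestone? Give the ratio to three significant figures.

Unit 1 (coarse sand): v = 34.0×0.0061/0.31 = 0.6690 m/d, t = 176/0.6690 = 263.1 d
Unit 2 (fractured limestone): v = 89.2×0.0061/0.06 = 9.069 m/d, t = 176/9.069 = 19.41 d
t(coarse sand) / t(fractured limestone) = 263.1/19.41 = 13.6

13.6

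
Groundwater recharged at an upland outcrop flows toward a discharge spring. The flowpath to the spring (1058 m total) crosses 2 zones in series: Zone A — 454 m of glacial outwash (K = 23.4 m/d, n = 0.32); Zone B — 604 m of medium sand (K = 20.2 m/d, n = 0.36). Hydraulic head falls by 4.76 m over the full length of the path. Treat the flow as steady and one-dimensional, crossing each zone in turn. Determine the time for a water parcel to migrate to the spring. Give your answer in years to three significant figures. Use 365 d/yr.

Continuity: the same q passes through each zone, so ΔH = q·Σ(L_j/K_j) — the zones act as resistances in series.
Σ(L/K) = 454/23.4 + 604/20.2 = 19.40 + 29.90 = 49.30 d
q = ΔH / Σ(L/K) = 4.76 / 49.30 = 0.09655 m/d (same in every zone)
Zone A: v = q/n = 0.09655/0.32 = 0.3017 m/d → t_A = 454/0.3017 = 1505 d
Zone B: v = q/n = 0.09655/0.36 = 0.2682 m/d → t_B = 604/0.2682 = 2252 d
Total t = 1505 + 2252 = 3757 d
   = 3757 / 365 = 10.3 yr

10.3 years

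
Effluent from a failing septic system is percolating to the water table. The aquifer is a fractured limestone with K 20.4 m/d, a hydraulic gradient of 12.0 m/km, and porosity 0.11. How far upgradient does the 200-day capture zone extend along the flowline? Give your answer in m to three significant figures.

445 m

Darcy flux q = K·i = 20.4 × 0.012 = 0.2448 m/d
Seepage velocity v = q / n = 0.2448 / 0.11 = 2.225 m/d
L = v × T = 2.225 × 200 = 445.1 m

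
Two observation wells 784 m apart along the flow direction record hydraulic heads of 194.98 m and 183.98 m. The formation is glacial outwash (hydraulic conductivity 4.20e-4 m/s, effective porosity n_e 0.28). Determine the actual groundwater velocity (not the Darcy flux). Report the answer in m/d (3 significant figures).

1.82 m/d

Hydraulic gradient i = (194.98 − 183.98) / 784 = 11.00 / 784 = 0.01403
K = 4.20e-4 m/s × 86400 s/d = 36.29 m/d
Specific discharge q = 36.29 × 0.01403 = 0.5091 m/d
v = Ki/n = 36.29·0.01403/0.28 = 1.818 m/d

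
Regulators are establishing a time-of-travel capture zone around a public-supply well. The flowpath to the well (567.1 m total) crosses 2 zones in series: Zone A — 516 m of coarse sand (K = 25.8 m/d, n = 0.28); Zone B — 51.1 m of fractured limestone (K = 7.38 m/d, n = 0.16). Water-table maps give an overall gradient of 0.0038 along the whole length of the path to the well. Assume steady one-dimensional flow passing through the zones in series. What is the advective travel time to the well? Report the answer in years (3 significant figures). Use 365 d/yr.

Steady 1-D flow in series ⇒ the Darcy flux q is identical in every zone and the zone head losses add (resistances L/K in series).
Σ(L/K) = 516/25.8 + 51.1/7.38 = 20.00 + 6.924 = 26.92 d
K_eq = L_total / Σ(L/K) = 567.1 / 26.92 = 21.06 m/d
q = K_eq · i = 21.06 × 0.0038 = 0.08004 m/d (same in every zone)
Zone A: v = q/n = 0.08004/0.28 = 0.2859 m/d → t_A = 516/0.2859 = 1805 d
Zone B: v = q/n = 0.08004/0.16 = 0.5002 m/d → t_B = 51.1/0.5002 = 102.2 d
Total t = 1805 + 102.2 = 1907 d
   = 1907 / 365 = 5.23 yr

5.23 years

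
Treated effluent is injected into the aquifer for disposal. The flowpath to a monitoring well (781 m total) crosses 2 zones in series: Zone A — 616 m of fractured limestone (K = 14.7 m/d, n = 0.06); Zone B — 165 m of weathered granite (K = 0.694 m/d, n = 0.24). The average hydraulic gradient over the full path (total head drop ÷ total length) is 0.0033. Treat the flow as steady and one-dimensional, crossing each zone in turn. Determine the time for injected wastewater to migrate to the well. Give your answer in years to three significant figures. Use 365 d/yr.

22.8 years

For zones in series the flux q is common to all zones; the equivalent conductivity is the harmonic (thickness-weighted) mean, K_eq = L_total / Σ(L_j/K_j).
Σ(L/K) = 616/14.7 + 165/0.694 = 41.90 + 237.8 = 279.7 d
K_eq = L_total / Σ(L/K) = 781 / 279.7 = 2.793 m/d
q = K_eq · i = 2.793 × 0.0033 = 0.009216 m/d (same in every zone)
Zone A: v = q/n = 0.009216/0.06 = 0.1536 m/d → t_A = 616/0.1536 = 4010 d
Zone B: v = q/n = 0.009216/0.24 = 0.03840 m/d → t_B = 165/0.03840 = 4297 d
Total t = 4010 + 4297 = 8307 d
   = 8307 / 365 = 22.8 yr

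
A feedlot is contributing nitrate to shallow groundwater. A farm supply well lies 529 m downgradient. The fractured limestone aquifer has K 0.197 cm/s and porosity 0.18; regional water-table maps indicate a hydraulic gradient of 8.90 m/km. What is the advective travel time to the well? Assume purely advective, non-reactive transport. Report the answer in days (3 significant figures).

K = 0.197 cm/s × 864 = 170.2 m/d
Specific discharge q = 170.2 × 0.0089 = 1.515 m/d
v_s = q/n_e = 1.515/0.18 = 8.416 m/d
t = L / v = 529 / 8.416 = 62.86 d

62.9 days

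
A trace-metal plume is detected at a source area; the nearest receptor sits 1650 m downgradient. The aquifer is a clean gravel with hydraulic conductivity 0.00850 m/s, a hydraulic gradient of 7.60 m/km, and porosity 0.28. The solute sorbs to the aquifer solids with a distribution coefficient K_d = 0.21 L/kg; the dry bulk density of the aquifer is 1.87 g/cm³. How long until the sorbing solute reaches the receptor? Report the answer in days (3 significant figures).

199 days

K = 0.00850 m/s × 86400 s/d = 734.4 m/d
Specific discharge q = 734.4 × 0.0076 = 5.581 m/d
v_s = q/n_e = 5.581/0.28 = 19.93 m/d
Retardation R = 1 + ρ_b·K_d/n = 1 + 1.87×0.21/0.28 = 2.403
Contaminant velocity v_c = v/R = 19.93/2.403 = 8.297 m/d
t = L/v_c = 1650/8.297 = 198.9 d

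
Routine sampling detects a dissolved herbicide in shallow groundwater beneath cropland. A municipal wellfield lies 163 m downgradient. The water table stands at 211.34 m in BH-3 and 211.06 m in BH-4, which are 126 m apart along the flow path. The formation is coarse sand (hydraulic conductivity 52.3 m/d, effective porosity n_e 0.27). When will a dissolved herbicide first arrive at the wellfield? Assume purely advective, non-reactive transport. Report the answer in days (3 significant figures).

379 days

Hydraulic gradient i = (211.34 − 211.06) / 126 = 0.28 / 126 = 0.002222
Specific discharge q = 52.3 × 0.002222 = 0.1162 m/d
Average linear velocity = 0.1162 / 0.27 = 0.4305 m/d
t = L / v = 163 / 0.4305 = 378.7 d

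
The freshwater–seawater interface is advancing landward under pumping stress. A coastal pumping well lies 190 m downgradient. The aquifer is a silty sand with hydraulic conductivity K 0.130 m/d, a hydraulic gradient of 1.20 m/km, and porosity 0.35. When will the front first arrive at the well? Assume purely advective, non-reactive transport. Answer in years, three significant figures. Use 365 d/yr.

1170 years

Specific discharge q = 0.130 × 0.0012 = 1.560e-4 m/d
Seepage velocity v = q / n = 1.560e-4 / 0.35 = 4.457e-4 m/d
t = L / v = 190 / 4.457e-4 = 426300 d
   = 426300 / 365 = 1170 yr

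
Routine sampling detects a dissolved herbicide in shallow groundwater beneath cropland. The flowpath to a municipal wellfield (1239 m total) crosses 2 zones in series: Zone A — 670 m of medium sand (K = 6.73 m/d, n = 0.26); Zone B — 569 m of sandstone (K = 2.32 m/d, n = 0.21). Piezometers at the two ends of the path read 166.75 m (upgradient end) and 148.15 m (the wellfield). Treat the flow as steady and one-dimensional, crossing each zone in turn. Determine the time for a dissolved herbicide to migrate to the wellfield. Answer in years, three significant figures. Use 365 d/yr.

Total head drop ΔH = 166.75 − 148.15 = 18.60 m
Continuity: the same q passes through each zone, so ΔH = q·Σ(L_j/K_j) — the zones act as resistances in series.
Σ(L/K) = 670/6.73 + 569/2.32 = 99.55 + 245.3 = 344.8 d
q = ΔH / Σ(L/K) = 18.60 / 344.8 = 0.05394 m/d (same in every zone)
Zone A: v = q/n = 0.05394/0.26 = 0.2075 m/d → t_A = 670/0.2075 = 3229 d
Zone B: v = q/n = 0.05394/0.21 = 0.2569 m/d → t_B = 569/0.2569 = 2215 d
Total t = 3229 + 2215 = 5445 d
   = 5445 / 365 = 14.9 yr

14.9 years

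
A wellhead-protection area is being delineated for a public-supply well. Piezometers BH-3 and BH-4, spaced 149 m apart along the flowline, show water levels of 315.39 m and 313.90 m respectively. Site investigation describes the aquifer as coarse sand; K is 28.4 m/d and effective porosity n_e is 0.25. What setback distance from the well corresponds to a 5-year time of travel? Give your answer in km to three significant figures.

Hydraulic gradient i = (315.39 − 313.90) / 149 = 1.49 / 149 = 0.01000
Specific discharge q = 28.4 × 0.01000 = 0.2840 m/d
Average linear velocity = 0.2840 / 0.25 = 1.136 m/d
T = 5 yr × 365 = 1825 d
L = v × T = 1.136 × 1825 = 2073 m
   = 2.07 km

2.07 km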